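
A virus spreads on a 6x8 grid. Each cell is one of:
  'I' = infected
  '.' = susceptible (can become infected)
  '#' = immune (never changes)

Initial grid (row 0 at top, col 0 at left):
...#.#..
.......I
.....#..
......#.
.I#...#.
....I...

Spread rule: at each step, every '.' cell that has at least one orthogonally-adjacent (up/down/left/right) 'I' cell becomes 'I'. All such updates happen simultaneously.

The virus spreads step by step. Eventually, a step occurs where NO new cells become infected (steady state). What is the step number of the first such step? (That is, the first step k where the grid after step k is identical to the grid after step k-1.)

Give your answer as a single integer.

Answer: 6

Derivation:
Step 0 (initial): 3 infected
Step 1: +9 new -> 12 infected
Step 2: +13 new -> 25 infected
Step 3: +9 new -> 34 infected
Step 4: +6 new -> 40 infected
Step 5: +2 new -> 42 infected
Step 6: +0 new -> 42 infected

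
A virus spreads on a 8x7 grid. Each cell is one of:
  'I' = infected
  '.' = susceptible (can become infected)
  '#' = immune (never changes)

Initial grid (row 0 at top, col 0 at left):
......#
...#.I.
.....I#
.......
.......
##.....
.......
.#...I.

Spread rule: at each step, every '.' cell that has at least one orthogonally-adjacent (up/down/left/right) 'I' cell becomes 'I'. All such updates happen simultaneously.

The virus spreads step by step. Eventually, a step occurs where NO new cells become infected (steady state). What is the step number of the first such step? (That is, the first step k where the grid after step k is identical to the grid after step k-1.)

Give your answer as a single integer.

Answer: 8

Derivation:
Step 0 (initial): 3 infected
Step 1: +8 new -> 11 infected
Step 2: +9 new -> 20 infected
Step 3: +9 new -> 29 infected
Step 4: +7 new -> 36 infected
Step 5: +7 new -> 43 infected
Step 6: +5 new -> 48 infected
Step 7: +2 new -> 50 infected
Step 8: +0 new -> 50 infected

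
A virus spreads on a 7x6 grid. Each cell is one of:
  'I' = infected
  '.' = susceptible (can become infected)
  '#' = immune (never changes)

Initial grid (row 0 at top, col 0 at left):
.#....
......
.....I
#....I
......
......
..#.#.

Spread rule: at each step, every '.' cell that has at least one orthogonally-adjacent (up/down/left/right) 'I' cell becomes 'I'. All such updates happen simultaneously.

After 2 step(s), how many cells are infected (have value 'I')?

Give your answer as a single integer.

Answer: 12

Derivation:
Step 0 (initial): 2 infected
Step 1: +4 new -> 6 infected
Step 2: +6 new -> 12 infected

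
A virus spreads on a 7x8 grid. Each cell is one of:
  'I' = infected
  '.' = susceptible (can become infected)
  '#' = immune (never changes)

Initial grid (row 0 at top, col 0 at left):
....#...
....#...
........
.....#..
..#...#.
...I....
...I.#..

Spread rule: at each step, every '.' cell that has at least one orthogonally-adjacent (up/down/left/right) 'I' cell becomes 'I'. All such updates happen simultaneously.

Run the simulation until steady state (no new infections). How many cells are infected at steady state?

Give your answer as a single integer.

Answer: 50

Derivation:
Step 0 (initial): 2 infected
Step 1: +5 new -> 7 infected
Step 2: +5 new -> 12 infected
Step 3: +8 new -> 20 infected
Step 4: +7 new -> 27 infected
Step 5: +7 new -> 34 infected
Step 6: +6 new -> 40 infected
Step 7: +6 new -> 46 infected
Step 8: +3 new -> 49 infected
Step 9: +1 new -> 50 infected
Step 10: +0 new -> 50 infected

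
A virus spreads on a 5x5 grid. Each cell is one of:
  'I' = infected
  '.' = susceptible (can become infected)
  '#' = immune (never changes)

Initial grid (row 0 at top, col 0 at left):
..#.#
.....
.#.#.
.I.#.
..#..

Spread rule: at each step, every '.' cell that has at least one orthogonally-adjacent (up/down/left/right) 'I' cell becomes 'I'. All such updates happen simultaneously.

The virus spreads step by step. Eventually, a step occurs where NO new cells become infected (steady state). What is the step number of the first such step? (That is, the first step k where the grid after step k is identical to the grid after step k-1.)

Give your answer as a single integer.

Answer: 10

Derivation:
Step 0 (initial): 1 infected
Step 1: +3 new -> 4 infected
Step 2: +3 new -> 7 infected
Step 3: +2 new -> 9 infected
Step 4: +3 new -> 12 infected
Step 5: +3 new -> 15 infected
Step 6: +1 new -> 16 infected
Step 7: +1 new -> 17 infected
Step 8: +1 new -> 18 infected
Step 9: +1 new -> 19 infected
Step 10: +0 new -> 19 infected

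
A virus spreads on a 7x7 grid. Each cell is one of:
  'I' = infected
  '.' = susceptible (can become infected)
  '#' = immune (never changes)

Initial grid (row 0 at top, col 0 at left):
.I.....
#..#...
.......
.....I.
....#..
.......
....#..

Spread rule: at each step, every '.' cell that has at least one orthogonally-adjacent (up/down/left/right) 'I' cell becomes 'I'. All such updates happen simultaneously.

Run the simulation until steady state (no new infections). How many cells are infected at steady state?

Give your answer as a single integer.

Answer: 45

Derivation:
Step 0 (initial): 2 infected
Step 1: +7 new -> 9 infected
Step 2: +9 new -> 18 infected
Step 3: +13 new -> 31 infected
Step 4: +6 new -> 37 infected
Step 5: +4 new -> 41 infected
Step 6: +3 new -> 44 infected
Step 7: +1 new -> 45 infected
Step 8: +0 new -> 45 infected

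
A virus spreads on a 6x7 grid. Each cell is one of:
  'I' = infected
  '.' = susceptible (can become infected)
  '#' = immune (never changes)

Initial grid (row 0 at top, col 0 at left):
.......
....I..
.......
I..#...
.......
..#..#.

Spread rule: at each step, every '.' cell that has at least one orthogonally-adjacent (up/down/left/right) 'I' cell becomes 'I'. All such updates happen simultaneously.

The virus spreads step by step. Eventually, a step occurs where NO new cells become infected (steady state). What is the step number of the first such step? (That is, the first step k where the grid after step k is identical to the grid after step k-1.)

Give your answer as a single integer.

Answer: 7

Derivation:
Step 0 (initial): 2 infected
Step 1: +7 new -> 9 infected
Step 2: +12 new -> 21 infected
Step 3: +10 new -> 31 infected
Step 4: +5 new -> 36 infected
Step 5: +2 new -> 38 infected
Step 6: +1 new -> 39 infected
Step 7: +0 new -> 39 infected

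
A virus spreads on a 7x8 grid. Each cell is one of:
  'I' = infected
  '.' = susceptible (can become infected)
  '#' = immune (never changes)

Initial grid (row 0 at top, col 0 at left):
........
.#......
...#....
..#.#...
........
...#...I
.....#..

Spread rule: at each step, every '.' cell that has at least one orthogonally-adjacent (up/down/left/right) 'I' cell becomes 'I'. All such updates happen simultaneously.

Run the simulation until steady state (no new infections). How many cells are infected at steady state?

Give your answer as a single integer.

Answer: 50

Derivation:
Step 0 (initial): 1 infected
Step 1: +3 new -> 4 infected
Step 2: +4 new -> 8 infected
Step 3: +4 new -> 12 infected
Step 4: +5 new -> 17 infected
Step 5: +5 new -> 22 infected
Step 6: +6 new -> 28 infected
Step 7: +5 new -> 33 infected
Step 8: +6 new -> 39 infected
Step 9: +5 new -> 44 infected
Step 10: +3 new -> 47 infected
Step 11: +2 new -> 49 infected
Step 12: +1 new -> 50 infected
Step 13: +0 new -> 50 infected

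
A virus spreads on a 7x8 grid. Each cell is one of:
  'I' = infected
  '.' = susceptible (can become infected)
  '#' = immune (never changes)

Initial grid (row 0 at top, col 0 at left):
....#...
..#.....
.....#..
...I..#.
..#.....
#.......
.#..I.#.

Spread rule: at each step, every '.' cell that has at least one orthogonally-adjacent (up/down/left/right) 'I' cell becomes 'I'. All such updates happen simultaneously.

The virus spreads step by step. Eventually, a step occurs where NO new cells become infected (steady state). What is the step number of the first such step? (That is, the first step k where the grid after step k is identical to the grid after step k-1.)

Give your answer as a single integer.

Answer: 8

Derivation:
Step 0 (initial): 2 infected
Step 1: +7 new -> 9 infected
Step 2: +9 new -> 18 infected
Step 3: +8 new -> 26 infected
Step 4: +8 new -> 34 infected
Step 5: +6 new -> 40 infected
Step 6: +5 new -> 45 infected
Step 7: +2 new -> 47 infected
Step 8: +0 new -> 47 infected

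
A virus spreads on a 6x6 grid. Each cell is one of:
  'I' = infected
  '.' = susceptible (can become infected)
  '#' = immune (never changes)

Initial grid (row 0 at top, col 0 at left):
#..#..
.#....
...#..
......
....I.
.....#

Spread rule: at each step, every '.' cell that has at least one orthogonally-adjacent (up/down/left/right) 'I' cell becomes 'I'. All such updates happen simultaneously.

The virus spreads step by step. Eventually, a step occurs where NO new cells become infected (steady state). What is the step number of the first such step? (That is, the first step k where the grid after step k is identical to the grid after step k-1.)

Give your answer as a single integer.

Answer: 8

Derivation:
Step 0 (initial): 1 infected
Step 1: +4 new -> 5 infected
Step 2: +5 new -> 10 infected
Step 3: +5 new -> 15 infected
Step 4: +7 new -> 22 infected
Step 5: +5 new -> 27 infected
Step 6: +2 new -> 29 infected
Step 7: +2 new -> 31 infected
Step 8: +0 new -> 31 infected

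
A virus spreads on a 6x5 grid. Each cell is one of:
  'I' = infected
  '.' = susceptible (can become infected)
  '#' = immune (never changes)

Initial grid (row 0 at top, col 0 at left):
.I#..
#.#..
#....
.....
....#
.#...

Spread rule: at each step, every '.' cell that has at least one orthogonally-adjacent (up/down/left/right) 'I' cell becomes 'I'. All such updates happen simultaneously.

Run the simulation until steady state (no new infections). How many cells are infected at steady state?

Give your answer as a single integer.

Answer: 24

Derivation:
Step 0 (initial): 1 infected
Step 1: +2 new -> 3 infected
Step 2: +1 new -> 4 infected
Step 3: +2 new -> 6 infected
Step 4: +4 new -> 10 infected
Step 5: +5 new -> 15 infected
Step 6: +6 new -> 21 infected
Step 7: +2 new -> 23 infected
Step 8: +1 new -> 24 infected
Step 9: +0 new -> 24 infected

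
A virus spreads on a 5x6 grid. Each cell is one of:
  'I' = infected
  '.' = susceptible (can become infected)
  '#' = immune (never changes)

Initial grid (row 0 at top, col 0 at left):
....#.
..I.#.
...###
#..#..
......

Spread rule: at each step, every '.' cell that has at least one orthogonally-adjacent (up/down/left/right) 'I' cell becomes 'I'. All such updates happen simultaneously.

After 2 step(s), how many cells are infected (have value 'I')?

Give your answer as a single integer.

Step 0 (initial): 1 infected
Step 1: +4 new -> 5 infected
Step 2: +5 new -> 10 infected

Answer: 10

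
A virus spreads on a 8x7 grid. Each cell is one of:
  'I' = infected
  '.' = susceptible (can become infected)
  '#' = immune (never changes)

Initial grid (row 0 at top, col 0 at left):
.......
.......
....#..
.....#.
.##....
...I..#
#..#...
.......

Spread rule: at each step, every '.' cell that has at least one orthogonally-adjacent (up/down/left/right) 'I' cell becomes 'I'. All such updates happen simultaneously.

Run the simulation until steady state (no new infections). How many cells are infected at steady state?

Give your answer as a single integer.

Answer: 49

Derivation:
Step 0 (initial): 1 infected
Step 1: +3 new -> 4 infected
Step 2: +6 new -> 10 infected
Step 3: +9 new -> 19 infected
Step 4: +9 new -> 28 infected
Step 5: +8 new -> 36 infected
Step 6: +6 new -> 42 infected
Step 7: +5 new -> 47 infected
Step 8: +2 new -> 49 infected
Step 9: +0 new -> 49 infected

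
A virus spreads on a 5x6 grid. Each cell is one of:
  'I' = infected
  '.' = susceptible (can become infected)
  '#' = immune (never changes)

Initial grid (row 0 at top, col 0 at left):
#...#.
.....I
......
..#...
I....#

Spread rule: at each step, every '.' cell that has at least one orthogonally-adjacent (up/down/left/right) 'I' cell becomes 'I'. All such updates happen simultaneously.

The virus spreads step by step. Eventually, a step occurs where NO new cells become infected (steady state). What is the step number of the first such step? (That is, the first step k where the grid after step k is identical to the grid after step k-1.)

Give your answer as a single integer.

Step 0 (initial): 2 infected
Step 1: +5 new -> 7 infected
Step 2: +6 new -> 13 infected
Step 3: +7 new -> 20 infected
Step 4: +5 new -> 25 infected
Step 5: +1 new -> 26 infected
Step 6: +0 new -> 26 infected

Answer: 6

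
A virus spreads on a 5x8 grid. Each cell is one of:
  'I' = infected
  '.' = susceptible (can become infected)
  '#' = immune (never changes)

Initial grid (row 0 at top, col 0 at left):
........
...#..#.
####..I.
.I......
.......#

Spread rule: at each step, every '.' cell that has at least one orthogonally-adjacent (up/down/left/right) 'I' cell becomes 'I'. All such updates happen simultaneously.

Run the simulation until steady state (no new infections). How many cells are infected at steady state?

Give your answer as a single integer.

Step 0 (initial): 2 infected
Step 1: +6 new -> 8 infected
Step 2: +9 new -> 17 infected
Step 3: +6 new -> 23 infected
Step 4: +3 new -> 26 infected
Step 5: +1 new -> 27 infected
Step 6: +1 new -> 28 infected
Step 7: +2 new -> 30 infected
Step 8: +2 new -> 32 infected
Step 9: +1 new -> 33 infected
Step 10: +0 new -> 33 infected

Answer: 33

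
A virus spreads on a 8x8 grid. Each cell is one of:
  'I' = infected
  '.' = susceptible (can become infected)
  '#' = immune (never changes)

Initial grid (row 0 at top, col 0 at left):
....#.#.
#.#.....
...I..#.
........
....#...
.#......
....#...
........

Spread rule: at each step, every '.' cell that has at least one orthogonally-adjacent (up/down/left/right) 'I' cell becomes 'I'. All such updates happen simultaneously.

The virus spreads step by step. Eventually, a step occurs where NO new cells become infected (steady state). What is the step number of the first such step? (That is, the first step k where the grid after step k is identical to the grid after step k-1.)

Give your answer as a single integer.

Answer: 10

Derivation:
Step 0 (initial): 1 infected
Step 1: +4 new -> 5 infected
Step 2: +7 new -> 12 infected
Step 3: +8 new -> 20 infected
Step 4: +10 new -> 30 infected
Step 5: +8 new -> 38 infected
Step 6: +9 new -> 47 infected
Step 7: +5 new -> 52 infected
Step 8: +3 new -> 55 infected
Step 9: +1 new -> 56 infected
Step 10: +0 new -> 56 infected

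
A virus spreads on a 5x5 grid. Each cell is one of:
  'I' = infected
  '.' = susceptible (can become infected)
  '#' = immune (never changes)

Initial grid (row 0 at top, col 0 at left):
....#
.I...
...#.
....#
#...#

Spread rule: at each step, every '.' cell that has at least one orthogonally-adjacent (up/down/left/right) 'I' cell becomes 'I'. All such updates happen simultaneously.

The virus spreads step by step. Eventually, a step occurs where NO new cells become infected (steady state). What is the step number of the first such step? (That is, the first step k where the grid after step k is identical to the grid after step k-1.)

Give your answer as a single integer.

Answer: 6

Derivation:
Step 0 (initial): 1 infected
Step 1: +4 new -> 5 infected
Step 2: +6 new -> 11 infected
Step 3: +5 new -> 16 infected
Step 4: +3 new -> 19 infected
Step 5: +1 new -> 20 infected
Step 6: +0 new -> 20 infected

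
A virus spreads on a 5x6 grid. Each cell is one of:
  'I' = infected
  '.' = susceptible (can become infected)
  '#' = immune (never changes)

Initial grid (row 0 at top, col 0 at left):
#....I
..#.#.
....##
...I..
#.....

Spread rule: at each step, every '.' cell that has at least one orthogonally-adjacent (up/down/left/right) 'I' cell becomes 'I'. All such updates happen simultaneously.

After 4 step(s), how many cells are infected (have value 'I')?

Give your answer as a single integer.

Step 0 (initial): 2 infected
Step 1: +6 new -> 8 infected
Step 2: +7 new -> 15 infected
Step 3: +5 new -> 20 infected
Step 4: +3 new -> 23 infected

Answer: 23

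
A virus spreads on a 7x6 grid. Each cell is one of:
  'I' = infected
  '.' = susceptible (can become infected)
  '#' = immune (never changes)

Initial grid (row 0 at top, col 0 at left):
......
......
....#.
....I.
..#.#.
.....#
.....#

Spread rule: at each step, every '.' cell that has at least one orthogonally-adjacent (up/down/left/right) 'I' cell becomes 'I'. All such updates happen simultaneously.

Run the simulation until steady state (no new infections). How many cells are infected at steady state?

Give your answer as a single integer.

Answer: 37

Derivation:
Step 0 (initial): 1 infected
Step 1: +2 new -> 3 infected
Step 2: +5 new -> 8 infected
Step 3: +5 new -> 13 infected
Step 4: +10 new -> 23 infected
Step 5: +8 new -> 31 infected
Step 6: +4 new -> 35 infected
Step 7: +2 new -> 37 infected
Step 8: +0 new -> 37 infected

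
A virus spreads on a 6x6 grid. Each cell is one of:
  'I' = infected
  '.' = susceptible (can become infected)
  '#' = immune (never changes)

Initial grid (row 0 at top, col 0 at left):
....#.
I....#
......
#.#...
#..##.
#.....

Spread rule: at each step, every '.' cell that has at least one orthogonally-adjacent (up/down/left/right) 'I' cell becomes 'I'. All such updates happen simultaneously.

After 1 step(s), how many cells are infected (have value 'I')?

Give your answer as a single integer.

Step 0 (initial): 1 infected
Step 1: +3 new -> 4 infected

Answer: 4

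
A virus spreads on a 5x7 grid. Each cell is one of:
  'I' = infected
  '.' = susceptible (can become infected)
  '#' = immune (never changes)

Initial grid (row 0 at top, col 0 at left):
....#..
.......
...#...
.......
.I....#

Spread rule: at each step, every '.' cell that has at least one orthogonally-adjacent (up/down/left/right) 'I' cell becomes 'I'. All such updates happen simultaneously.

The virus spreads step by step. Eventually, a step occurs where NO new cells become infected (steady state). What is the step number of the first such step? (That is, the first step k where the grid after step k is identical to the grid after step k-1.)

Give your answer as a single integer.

Answer: 10

Derivation:
Step 0 (initial): 1 infected
Step 1: +3 new -> 4 infected
Step 2: +4 new -> 8 infected
Step 3: +5 new -> 13 infected
Step 4: +5 new -> 18 infected
Step 5: +5 new -> 23 infected
Step 6: +4 new -> 27 infected
Step 7: +2 new -> 29 infected
Step 8: +2 new -> 31 infected
Step 9: +1 new -> 32 infected
Step 10: +0 new -> 32 infected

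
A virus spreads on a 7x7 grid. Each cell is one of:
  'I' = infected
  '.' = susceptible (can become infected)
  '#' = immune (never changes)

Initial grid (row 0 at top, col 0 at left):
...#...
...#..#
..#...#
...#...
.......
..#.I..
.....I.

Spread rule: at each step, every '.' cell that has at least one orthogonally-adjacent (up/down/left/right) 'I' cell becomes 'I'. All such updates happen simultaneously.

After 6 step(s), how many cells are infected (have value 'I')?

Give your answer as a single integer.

Answer: 34

Derivation:
Step 0 (initial): 2 infected
Step 1: +5 new -> 7 infected
Step 2: +5 new -> 12 infected
Step 3: +5 new -> 17 infected
Step 4: +7 new -> 24 infected
Step 5: +6 new -> 30 infected
Step 6: +4 new -> 34 infected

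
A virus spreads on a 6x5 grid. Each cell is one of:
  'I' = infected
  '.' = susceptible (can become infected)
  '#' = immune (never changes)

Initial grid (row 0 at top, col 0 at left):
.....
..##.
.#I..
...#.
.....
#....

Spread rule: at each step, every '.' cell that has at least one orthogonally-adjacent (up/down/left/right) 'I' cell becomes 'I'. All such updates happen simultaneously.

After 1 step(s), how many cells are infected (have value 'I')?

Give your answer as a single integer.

Step 0 (initial): 1 infected
Step 1: +2 new -> 3 infected

Answer: 3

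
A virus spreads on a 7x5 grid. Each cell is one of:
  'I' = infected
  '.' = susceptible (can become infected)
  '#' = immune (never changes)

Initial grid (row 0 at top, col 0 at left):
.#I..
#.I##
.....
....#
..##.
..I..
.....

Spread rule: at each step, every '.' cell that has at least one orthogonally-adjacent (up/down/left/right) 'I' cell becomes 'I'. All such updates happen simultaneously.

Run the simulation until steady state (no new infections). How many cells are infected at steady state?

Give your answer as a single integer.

Step 0 (initial): 3 infected
Step 1: +6 new -> 9 infected
Step 2: +9 new -> 18 infected
Step 3: +8 new -> 26 infected
Step 4: +1 new -> 27 infected
Step 5: +0 new -> 27 infected

Answer: 27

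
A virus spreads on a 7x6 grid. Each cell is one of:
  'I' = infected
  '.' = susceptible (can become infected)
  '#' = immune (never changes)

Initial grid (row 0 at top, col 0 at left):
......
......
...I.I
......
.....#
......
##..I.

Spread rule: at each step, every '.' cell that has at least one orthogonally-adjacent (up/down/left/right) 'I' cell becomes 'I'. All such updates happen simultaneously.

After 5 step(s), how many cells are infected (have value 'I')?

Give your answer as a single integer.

Step 0 (initial): 3 infected
Step 1: +9 new -> 12 infected
Step 2: +12 new -> 24 infected
Step 3: +7 new -> 31 infected
Step 4: +5 new -> 36 infected
Step 5: +3 new -> 39 infected

Answer: 39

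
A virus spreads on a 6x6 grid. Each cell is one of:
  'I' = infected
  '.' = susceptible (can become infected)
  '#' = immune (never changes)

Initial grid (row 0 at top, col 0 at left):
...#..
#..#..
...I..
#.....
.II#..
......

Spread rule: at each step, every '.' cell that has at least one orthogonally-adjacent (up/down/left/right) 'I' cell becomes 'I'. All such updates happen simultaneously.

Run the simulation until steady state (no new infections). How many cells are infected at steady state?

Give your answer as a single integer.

Step 0 (initial): 3 infected
Step 1: +8 new -> 11 infected
Step 2: +7 new -> 18 infected
Step 3: +8 new -> 26 infected
Step 4: +4 new -> 30 infected
Step 5: +1 new -> 31 infected
Step 6: +0 new -> 31 infected

Answer: 31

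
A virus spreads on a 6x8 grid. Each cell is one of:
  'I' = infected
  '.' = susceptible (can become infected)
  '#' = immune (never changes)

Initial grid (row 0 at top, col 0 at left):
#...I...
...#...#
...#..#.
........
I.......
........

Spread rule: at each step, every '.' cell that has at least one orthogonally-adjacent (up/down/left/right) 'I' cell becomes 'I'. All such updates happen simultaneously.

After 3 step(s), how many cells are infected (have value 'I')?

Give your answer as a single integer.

Answer: 27

Derivation:
Step 0 (initial): 2 infected
Step 1: +6 new -> 8 infected
Step 2: +8 new -> 16 infected
Step 3: +11 new -> 27 infected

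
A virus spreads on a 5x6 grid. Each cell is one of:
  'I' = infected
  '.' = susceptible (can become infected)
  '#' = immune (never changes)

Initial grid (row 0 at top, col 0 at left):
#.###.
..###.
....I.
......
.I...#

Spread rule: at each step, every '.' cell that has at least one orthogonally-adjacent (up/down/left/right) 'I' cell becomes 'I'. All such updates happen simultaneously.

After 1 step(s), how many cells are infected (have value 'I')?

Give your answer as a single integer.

Step 0 (initial): 2 infected
Step 1: +6 new -> 8 infected

Answer: 8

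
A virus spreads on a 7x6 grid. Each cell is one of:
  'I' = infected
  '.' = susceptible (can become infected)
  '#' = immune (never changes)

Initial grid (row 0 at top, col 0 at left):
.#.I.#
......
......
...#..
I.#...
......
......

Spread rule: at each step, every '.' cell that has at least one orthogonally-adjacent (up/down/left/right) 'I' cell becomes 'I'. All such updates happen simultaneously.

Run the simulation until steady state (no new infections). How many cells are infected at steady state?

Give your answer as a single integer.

Step 0 (initial): 2 infected
Step 1: +6 new -> 8 infected
Step 2: +7 new -> 15 infected
Step 3: +9 new -> 24 infected
Step 4: +5 new -> 29 infected
Step 5: +5 new -> 34 infected
Step 6: +3 new -> 37 infected
Step 7: +1 new -> 38 infected
Step 8: +0 new -> 38 infected

Answer: 38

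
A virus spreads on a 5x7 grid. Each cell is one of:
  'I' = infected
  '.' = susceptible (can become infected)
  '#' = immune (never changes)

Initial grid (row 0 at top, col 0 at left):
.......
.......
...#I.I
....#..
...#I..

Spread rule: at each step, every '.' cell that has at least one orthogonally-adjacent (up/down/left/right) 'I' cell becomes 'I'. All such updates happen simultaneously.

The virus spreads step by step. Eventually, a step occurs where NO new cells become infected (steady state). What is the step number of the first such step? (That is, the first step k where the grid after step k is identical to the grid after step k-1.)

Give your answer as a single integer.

Answer: 9

Derivation:
Step 0 (initial): 3 infected
Step 1: +5 new -> 8 infected
Step 2: +6 new -> 14 infected
Step 3: +3 new -> 17 infected
Step 4: +3 new -> 20 infected
Step 5: +4 new -> 24 infected
Step 6: +5 new -> 29 infected
Step 7: +2 new -> 31 infected
Step 8: +1 new -> 32 infected
Step 9: +0 new -> 32 infected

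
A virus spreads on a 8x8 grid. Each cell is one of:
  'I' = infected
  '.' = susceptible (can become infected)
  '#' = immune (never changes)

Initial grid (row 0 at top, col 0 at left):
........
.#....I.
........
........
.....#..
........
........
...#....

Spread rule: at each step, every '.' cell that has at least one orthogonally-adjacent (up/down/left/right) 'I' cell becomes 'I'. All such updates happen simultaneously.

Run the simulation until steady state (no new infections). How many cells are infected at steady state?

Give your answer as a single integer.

Step 0 (initial): 1 infected
Step 1: +4 new -> 5 infected
Step 2: +6 new -> 11 infected
Step 3: +6 new -> 17 infected
Step 4: +6 new -> 23 infected
Step 5: +7 new -> 30 infected
Step 6: +8 new -> 38 infected
Step 7: +8 new -> 46 infected
Step 8: +6 new -> 52 infected
Step 9: +3 new -> 55 infected
Step 10: +3 new -> 58 infected
Step 11: +2 new -> 60 infected
Step 12: +1 new -> 61 infected
Step 13: +0 new -> 61 infected

Answer: 61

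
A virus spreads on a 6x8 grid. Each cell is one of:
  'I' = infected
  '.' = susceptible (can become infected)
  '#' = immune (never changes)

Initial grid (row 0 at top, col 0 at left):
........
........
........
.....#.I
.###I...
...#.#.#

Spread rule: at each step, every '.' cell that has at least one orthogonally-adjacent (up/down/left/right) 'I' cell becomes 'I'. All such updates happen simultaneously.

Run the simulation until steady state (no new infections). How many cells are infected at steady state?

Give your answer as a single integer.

Answer: 41

Derivation:
Step 0 (initial): 2 infected
Step 1: +6 new -> 8 infected
Step 2: +5 new -> 13 infected
Step 3: +7 new -> 20 infected
Step 4: +6 new -> 26 infected
Step 5: +5 new -> 31 infected
Step 6: +4 new -> 35 infected
Step 7: +3 new -> 38 infected
Step 8: +2 new -> 40 infected
Step 9: +1 new -> 41 infected
Step 10: +0 new -> 41 infected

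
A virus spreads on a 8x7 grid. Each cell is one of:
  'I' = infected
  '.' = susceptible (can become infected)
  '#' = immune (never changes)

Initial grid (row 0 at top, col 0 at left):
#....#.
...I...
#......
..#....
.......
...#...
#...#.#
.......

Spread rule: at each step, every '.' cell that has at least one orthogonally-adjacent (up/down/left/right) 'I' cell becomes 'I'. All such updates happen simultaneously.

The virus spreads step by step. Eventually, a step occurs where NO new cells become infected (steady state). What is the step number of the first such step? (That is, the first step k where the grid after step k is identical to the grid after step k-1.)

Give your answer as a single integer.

Answer: 10

Derivation:
Step 0 (initial): 1 infected
Step 1: +4 new -> 5 infected
Step 2: +7 new -> 12 infected
Step 3: +7 new -> 19 infected
Step 4: +6 new -> 25 infected
Step 5: +6 new -> 31 infected
Step 6: +5 new -> 36 infected
Step 7: +6 new -> 42 infected
Step 8: +3 new -> 45 infected
Step 9: +3 new -> 48 infected
Step 10: +0 new -> 48 infected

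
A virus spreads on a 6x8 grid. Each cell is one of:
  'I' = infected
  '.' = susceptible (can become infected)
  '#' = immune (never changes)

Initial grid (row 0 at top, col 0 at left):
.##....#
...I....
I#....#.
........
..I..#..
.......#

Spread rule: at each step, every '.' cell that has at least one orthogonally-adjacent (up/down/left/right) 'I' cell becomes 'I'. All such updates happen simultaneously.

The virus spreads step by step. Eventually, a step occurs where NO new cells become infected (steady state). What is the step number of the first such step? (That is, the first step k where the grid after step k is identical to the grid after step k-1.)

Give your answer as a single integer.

Step 0 (initial): 3 infected
Step 1: +10 new -> 13 infected
Step 2: +12 new -> 25 infected
Step 3: +6 new -> 31 infected
Step 4: +4 new -> 35 infected
Step 5: +3 new -> 38 infected
Step 6: +2 new -> 40 infected
Step 7: +1 new -> 41 infected
Step 8: +0 new -> 41 infected

Answer: 8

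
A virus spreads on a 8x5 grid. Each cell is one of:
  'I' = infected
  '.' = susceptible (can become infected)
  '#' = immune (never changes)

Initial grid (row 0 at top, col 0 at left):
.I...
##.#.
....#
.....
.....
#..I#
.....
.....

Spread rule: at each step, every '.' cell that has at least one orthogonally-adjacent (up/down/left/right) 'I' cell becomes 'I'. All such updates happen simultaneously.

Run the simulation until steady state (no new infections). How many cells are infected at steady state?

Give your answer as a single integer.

Answer: 34

Derivation:
Step 0 (initial): 2 infected
Step 1: +5 new -> 7 infected
Step 2: +9 new -> 16 infected
Step 3: +9 new -> 25 infected
Step 4: +6 new -> 31 infected
Step 5: +3 new -> 34 infected
Step 6: +0 new -> 34 infected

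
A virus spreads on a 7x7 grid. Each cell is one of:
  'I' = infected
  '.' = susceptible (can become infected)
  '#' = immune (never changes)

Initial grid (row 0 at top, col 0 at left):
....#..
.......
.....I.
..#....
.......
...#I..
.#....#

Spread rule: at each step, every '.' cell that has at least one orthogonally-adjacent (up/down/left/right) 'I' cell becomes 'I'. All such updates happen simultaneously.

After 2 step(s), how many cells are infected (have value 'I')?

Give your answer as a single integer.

Step 0 (initial): 2 infected
Step 1: +7 new -> 9 infected
Step 2: +11 new -> 20 infected

Answer: 20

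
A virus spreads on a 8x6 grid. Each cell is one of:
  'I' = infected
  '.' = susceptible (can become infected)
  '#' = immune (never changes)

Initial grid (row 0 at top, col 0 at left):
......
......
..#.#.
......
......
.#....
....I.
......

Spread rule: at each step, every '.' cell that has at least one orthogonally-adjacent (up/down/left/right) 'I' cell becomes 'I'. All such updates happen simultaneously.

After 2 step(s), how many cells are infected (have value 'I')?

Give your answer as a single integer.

Step 0 (initial): 1 infected
Step 1: +4 new -> 5 infected
Step 2: +6 new -> 11 infected

Answer: 11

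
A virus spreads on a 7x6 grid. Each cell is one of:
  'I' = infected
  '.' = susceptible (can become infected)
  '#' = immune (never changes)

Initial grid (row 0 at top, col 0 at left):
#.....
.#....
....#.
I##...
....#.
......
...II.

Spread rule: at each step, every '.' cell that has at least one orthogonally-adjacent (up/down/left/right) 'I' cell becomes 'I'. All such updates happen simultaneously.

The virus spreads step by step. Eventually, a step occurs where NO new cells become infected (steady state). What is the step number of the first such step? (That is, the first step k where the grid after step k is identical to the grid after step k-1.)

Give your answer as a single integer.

Step 0 (initial): 3 infected
Step 1: +6 new -> 9 infected
Step 2: +8 new -> 17 infected
Step 3: +6 new -> 23 infected
Step 4: +4 new -> 27 infected
Step 5: +3 new -> 30 infected
Step 6: +4 new -> 34 infected
Step 7: +2 new -> 36 infected
Step 8: +0 new -> 36 infected

Answer: 8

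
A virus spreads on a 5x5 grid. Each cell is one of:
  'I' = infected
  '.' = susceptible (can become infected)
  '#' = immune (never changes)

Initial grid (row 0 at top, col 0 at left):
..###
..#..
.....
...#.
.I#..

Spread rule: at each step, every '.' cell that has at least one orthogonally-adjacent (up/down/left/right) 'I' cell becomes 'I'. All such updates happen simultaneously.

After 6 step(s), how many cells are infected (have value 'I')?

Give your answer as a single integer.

Answer: 17

Derivation:
Step 0 (initial): 1 infected
Step 1: +2 new -> 3 infected
Step 2: +3 new -> 6 infected
Step 3: +3 new -> 9 infected
Step 4: +3 new -> 12 infected
Step 5: +3 new -> 15 infected
Step 6: +2 new -> 17 infected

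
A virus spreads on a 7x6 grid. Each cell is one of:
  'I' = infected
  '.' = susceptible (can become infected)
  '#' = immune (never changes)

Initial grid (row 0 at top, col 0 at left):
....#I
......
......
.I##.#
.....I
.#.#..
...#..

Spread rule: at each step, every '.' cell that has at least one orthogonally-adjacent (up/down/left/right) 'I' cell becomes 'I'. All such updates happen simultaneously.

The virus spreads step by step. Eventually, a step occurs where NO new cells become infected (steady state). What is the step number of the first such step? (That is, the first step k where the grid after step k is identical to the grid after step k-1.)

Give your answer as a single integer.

Step 0 (initial): 3 infected
Step 1: +6 new -> 9 infected
Step 2: +11 new -> 20 infected
Step 3: +9 new -> 29 infected
Step 4: +5 new -> 34 infected
Step 5: +1 new -> 35 infected
Step 6: +0 new -> 35 infected

Answer: 6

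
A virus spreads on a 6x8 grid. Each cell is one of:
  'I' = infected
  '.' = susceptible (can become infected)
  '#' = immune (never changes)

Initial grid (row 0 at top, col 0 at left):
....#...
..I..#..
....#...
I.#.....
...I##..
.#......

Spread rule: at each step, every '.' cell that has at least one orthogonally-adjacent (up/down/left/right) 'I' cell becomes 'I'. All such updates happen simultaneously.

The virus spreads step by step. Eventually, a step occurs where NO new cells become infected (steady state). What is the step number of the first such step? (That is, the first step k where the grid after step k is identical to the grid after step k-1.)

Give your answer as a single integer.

Step 0 (initial): 3 infected
Step 1: +10 new -> 13 infected
Step 2: +11 new -> 24 infected
Step 3: +3 new -> 27 infected
Step 4: +3 new -> 30 infected
Step 5: +4 new -> 34 infected
Step 6: +3 new -> 37 infected
Step 7: +2 new -> 39 infected
Step 8: +2 new -> 41 infected
Step 9: +0 new -> 41 infected

Answer: 9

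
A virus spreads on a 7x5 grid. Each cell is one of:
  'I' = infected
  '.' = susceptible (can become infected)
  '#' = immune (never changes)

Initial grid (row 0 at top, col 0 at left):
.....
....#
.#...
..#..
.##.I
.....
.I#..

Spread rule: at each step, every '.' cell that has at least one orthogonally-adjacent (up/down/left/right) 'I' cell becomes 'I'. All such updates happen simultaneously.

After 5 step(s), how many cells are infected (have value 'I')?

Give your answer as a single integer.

Step 0 (initial): 2 infected
Step 1: +5 new -> 7 infected
Step 2: +6 new -> 13 infected
Step 3: +3 new -> 16 infected
Step 4: +3 new -> 19 infected
Step 5: +4 new -> 23 infected

Answer: 23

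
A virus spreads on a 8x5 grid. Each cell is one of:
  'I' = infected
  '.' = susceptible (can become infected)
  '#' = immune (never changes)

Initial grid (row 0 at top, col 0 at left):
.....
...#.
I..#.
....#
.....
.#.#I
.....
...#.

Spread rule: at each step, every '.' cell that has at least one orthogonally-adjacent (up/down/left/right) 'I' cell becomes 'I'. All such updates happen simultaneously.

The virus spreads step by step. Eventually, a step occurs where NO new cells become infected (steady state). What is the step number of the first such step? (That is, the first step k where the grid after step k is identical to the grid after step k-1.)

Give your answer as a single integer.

Answer: 9

Derivation:
Step 0 (initial): 2 infected
Step 1: +5 new -> 7 infected
Step 2: +8 new -> 15 infected
Step 3: +8 new -> 23 infected
Step 4: +5 new -> 28 infected
Step 5: +3 new -> 31 infected
Step 6: +1 new -> 32 infected
Step 7: +1 new -> 33 infected
Step 8: +1 new -> 34 infected
Step 9: +0 new -> 34 infected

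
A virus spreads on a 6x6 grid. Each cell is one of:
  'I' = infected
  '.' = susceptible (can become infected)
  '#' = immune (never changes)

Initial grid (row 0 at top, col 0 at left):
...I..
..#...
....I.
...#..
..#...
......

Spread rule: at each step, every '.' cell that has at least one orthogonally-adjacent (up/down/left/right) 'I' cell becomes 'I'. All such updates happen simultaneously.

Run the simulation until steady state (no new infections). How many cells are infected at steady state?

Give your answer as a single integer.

Step 0 (initial): 2 infected
Step 1: +7 new -> 9 infected
Step 2: +6 new -> 15 infected
Step 3: +7 new -> 22 infected
Step 4: +5 new -> 27 infected
Step 5: +3 new -> 30 infected
Step 6: +2 new -> 32 infected
Step 7: +1 new -> 33 infected
Step 8: +0 new -> 33 infected

Answer: 33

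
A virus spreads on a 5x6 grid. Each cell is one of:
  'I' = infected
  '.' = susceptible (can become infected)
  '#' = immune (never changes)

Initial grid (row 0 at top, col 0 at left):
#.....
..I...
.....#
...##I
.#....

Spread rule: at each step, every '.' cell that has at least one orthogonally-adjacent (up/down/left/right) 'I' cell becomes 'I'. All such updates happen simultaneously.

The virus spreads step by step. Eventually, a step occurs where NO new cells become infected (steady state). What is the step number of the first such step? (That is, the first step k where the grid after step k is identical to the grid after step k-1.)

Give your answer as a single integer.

Answer: 6

Derivation:
Step 0 (initial): 2 infected
Step 1: +5 new -> 7 infected
Step 2: +8 new -> 15 infected
Step 3: +7 new -> 22 infected
Step 4: +2 new -> 24 infected
Step 5: +1 new -> 25 infected
Step 6: +0 new -> 25 infected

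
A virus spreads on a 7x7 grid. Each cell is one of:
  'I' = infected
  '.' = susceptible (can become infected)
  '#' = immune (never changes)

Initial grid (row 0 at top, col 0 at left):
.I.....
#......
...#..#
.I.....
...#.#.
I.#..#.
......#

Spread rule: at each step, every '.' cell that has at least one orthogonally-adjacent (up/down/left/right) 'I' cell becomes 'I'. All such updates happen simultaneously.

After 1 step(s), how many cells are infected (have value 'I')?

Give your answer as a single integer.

Answer: 13

Derivation:
Step 0 (initial): 3 infected
Step 1: +10 new -> 13 infected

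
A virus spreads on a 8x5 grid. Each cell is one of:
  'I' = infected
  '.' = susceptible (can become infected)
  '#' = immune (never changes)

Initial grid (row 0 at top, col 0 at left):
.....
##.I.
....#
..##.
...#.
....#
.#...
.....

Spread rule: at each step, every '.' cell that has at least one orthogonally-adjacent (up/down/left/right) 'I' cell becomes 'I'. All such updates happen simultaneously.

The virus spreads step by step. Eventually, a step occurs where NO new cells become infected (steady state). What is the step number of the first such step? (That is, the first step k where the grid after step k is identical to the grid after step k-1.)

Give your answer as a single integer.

Step 0 (initial): 1 infected
Step 1: +4 new -> 5 infected
Step 2: +3 new -> 8 infected
Step 3: +2 new -> 10 infected
Step 4: +3 new -> 13 infected
Step 5: +2 new -> 15 infected
Step 6: +3 new -> 18 infected
Step 7: +2 new -> 20 infected
Step 8: +3 new -> 23 infected
Step 9: +3 new -> 26 infected
Step 10: +3 new -> 29 infected
Step 11: +1 new -> 30 infected
Step 12: +0 new -> 30 infected

Answer: 12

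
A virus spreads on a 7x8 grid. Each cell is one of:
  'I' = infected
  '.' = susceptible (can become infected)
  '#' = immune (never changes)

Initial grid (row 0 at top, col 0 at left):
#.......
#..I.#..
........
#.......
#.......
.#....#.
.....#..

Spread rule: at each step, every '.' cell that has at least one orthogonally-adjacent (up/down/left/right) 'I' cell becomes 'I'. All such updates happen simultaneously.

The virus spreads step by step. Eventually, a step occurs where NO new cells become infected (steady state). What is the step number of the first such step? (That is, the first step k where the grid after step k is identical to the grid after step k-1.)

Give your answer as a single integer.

Step 0 (initial): 1 infected
Step 1: +4 new -> 5 infected
Step 2: +6 new -> 11 infected
Step 3: +7 new -> 18 infected
Step 4: +8 new -> 26 infected
Step 5: +9 new -> 35 infected
Step 6: +6 new -> 41 infected
Step 7: +2 new -> 43 infected
Step 8: +2 new -> 45 infected
Step 9: +2 new -> 47 infected
Step 10: +1 new -> 48 infected
Step 11: +0 new -> 48 infected

Answer: 11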